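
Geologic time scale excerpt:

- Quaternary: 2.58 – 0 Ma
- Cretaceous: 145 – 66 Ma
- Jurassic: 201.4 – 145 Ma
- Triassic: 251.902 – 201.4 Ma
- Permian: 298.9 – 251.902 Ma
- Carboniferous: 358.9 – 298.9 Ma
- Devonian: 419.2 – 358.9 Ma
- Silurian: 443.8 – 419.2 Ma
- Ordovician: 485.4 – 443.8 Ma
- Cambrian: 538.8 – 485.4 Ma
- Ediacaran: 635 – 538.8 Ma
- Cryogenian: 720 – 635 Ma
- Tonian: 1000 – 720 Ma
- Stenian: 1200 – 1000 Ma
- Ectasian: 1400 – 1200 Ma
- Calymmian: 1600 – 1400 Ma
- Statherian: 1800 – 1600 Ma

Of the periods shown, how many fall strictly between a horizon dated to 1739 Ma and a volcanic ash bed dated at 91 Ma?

1739 Ma sits inside the Statherian (1800–1600) and 91 Ma inside the Cretaceous (145–66); neither of those is wholly between the two dates.
The listed periods lying completely between them are Calymmian, Ectasian, Stenian, Tonian, Cryogenian, Ediacaran, Cambrian, Ordovician, Silurian, Devonian, Carboniferous, Permian, Triassic, Jurassic — 14 in all.

14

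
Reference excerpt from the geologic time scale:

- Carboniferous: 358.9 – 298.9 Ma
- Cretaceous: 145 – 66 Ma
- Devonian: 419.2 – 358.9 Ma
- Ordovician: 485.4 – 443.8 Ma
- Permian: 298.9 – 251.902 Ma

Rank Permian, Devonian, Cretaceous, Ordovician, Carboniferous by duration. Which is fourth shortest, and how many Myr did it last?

Start − end for each: Permian 298.9 − 251.902 = 46.998; Devonian 419.2 − 358.9 = 60.3; Cretaceous 145 − 66 = 79; Ordovician 485.4 − 443.8 = 41.6; Carboniferous 358.9 − 298.9 = 60.
Ranking these from shortest: Ordovician < Permian < Carboniferous < Devonian < Cretaceous.
Position 4 in that ranking is Devonian, which lasted 60.3 Myr.

Devonian, 60.3 million years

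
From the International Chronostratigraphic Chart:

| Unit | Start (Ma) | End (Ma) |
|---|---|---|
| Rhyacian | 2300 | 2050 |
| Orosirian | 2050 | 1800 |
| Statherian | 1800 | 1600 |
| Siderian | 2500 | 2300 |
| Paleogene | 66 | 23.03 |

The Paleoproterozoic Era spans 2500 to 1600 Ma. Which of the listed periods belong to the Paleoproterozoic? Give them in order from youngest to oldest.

Statherian, Orosirian, Rhyacian, Siderian

Periods with both bounds inside 2500–1600 Ma: Statherian (1800–1600), Orosirian (2050–1800), Rhyacian (2300–2050), Siderian (2500–2300).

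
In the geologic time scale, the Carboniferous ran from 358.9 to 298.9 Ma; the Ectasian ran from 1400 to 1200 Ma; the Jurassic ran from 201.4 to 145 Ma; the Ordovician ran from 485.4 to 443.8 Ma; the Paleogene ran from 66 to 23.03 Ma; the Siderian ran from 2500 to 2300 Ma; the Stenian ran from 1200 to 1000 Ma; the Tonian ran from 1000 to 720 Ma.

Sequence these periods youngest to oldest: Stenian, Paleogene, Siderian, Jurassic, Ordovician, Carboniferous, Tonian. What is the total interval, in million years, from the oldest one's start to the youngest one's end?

From the excerpt: Stenian 1200–1000; Paleogene 66–23.03; Siderian 2500–2300; Jurassic 201.4–145; Ordovician 485.4–443.8; Carboniferous 358.9–298.9; Tonian 1000–720 (Ma).
Larger Ma is earlier, so the oldest is Siderian and the youngest is Paleogene; youngest to oldest: Paleogene, Jurassic, Carboniferous, Ordovician, Tonian, Stenian, Siderian.
Oldest start 2500 minus youngest end 23.03 gives 2476.97 Myr overall.

Paleogene, Jurassic, Carboniferous, Ordovician, Tonian, Stenian, Siderian; total span 2476.97 Myr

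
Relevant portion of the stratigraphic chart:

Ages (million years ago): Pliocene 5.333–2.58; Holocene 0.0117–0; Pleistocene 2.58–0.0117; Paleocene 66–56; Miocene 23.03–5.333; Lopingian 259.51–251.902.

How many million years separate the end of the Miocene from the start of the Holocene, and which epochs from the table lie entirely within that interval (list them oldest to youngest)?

End of Miocene = 5.333 Ma; start of Holocene = 0.0117 Ma.
Gap = 5.333 − 0.0117 = 5.3213 Myr.
Epochs wholly inside 5.333–0.0117 Ma: Pliocene (5.333–2.58), Pleistocene (2.58–0.0117).

5.3213 million years; Pliocene, Pleistocene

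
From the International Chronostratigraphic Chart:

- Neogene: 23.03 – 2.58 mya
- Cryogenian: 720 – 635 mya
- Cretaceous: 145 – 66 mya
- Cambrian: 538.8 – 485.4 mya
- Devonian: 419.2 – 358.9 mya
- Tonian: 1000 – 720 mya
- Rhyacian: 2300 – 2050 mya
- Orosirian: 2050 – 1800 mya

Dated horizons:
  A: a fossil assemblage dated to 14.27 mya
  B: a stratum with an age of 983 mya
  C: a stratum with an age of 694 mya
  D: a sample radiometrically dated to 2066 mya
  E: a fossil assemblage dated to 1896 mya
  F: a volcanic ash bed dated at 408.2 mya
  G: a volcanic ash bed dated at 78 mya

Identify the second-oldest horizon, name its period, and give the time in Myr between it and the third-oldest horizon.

E, in the Orosirian; 913 million years to B

Larger Ma means older, so oldest first: D 2066 > E 1896 > B 983 > C 694 > F 408.2 > G 78 > A 14.27.
Counting 2 along gives E (1896 Ma); the excerpt puts that inside the Orosirian, 2050–1800 Ma.
Next in line is B (983 Ma), and 1896 − 983 = 913 Myr.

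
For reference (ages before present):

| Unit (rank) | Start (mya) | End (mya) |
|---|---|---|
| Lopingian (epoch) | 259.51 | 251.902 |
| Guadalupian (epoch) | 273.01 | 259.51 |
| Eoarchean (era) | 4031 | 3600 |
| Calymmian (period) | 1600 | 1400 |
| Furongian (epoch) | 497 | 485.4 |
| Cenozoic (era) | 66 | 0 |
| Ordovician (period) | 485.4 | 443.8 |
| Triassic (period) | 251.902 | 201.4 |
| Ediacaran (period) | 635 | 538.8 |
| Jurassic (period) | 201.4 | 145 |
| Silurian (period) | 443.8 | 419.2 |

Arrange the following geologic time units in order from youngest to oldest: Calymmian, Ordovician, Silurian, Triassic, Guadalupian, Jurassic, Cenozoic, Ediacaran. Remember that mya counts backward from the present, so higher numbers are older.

Cenozoic, Jurassic, Triassic, Guadalupian, Silurian, Ordovician, Ediacaran, Calymmian

Sorting by start age (ascending Ma, since larger Ma = older): Cenozoic began 66, Jurassic began 201.4, Triassic began 251.902, Guadalupian began 273.01, Silurian began 443.8, Ordovician began 485.4, Ediacaran began 635, Calymmian began 1600.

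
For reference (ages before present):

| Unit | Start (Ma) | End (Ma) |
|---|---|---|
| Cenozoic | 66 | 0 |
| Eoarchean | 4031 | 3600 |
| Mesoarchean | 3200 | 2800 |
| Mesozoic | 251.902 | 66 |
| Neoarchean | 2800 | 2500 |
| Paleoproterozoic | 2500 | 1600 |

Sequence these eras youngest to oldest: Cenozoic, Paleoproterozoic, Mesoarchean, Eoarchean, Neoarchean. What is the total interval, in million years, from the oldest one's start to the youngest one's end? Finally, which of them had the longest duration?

Start ages (Ma): Eoarchean 4031, Mesoarchean 3200, Neoarchean 2800, Paleoproterozoic 2500, Cenozoic 66.
Ordered youngest to oldest: Cenozoic, Paleoproterozoic, Neoarchean, Mesoarchean, Eoarchean.
Span = 4031 − 0 = 4031 Myr.
Durations: Paleoproterozoic 900, Cenozoic 66, Mesoarchean 400, Neoarchean 300, Eoarchean 431 → longest is Paleoproterozoic (900 Myr).

Cenozoic, Paleoproterozoic, Neoarchean, Mesoarchean, Eoarchean; total span 4031 Myr; longest is Paleoproterozoic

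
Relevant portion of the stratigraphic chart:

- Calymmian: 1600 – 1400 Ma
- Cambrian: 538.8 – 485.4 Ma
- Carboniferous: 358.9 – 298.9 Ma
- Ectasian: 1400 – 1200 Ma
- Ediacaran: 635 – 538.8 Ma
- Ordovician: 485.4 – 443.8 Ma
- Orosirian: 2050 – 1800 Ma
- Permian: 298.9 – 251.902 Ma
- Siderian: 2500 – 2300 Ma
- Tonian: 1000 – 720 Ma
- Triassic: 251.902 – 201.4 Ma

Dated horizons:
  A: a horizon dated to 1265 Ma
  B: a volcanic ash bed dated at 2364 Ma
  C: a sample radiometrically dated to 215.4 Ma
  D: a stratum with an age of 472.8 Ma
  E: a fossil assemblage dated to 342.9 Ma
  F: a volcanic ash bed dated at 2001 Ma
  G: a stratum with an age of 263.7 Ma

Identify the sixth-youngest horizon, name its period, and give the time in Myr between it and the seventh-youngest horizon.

Sorted youngest-first by Ma: C (215.4), G (263.7), E (342.9), D (472.8), A (1265), F (2001), B (2364).
The sixth youngest is F at 2001 Ma, which lies in 2050–1800 Ma: the Orosirian.
The seventh youngest is B at 2364 Ma; separation = |2001 − 2364| = 363 Myr.

F, in the Orosirian; 363 million years to B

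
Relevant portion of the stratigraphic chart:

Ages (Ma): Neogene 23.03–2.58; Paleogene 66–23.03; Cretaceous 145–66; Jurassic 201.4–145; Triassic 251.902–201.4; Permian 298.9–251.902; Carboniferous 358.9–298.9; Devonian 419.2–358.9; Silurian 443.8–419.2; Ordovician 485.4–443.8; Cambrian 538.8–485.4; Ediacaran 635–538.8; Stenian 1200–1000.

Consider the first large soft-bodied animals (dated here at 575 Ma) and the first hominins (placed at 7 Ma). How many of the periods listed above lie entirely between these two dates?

10

The older date is 575 Ma and the younger is 7 Ma.
Periods with start < 575 and end > 7 Ma: Cambrian (538.8–485.4), Ordovician (485.4–443.8), Silurian (443.8–419.2), Devonian (419.2–358.9), Carboniferous (358.9–298.9), Permian (298.9–251.902), Triassic (251.902–201.4), Jurassic (201.4–145), Cretaceous (145–66), Paleogene (66–23.03).
That is 10 complete periods.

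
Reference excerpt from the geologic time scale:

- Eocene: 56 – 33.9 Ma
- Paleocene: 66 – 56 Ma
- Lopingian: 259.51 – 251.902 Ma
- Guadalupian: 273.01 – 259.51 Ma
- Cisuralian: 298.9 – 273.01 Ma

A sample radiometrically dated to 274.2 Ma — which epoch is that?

Cisuralian

274.2 Ma lies between 298.9 and 273.01 Ma, so it falls in the Cisuralian.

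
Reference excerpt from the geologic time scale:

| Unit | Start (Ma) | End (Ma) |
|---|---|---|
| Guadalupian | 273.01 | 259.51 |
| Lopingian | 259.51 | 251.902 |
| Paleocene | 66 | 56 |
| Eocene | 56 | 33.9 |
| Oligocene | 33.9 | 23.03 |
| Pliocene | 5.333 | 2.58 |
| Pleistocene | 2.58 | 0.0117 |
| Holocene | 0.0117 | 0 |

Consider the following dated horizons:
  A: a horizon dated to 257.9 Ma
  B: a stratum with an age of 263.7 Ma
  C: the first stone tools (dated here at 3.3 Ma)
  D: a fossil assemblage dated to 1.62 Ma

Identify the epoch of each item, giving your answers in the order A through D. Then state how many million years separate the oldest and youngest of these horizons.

A — Lopingian; B — Guadalupian; C — Pliocene; D — Pleistocene; span 262.08 million years

A: 257.9 Ma lies in 259.51–251.902 Ma, so Lopingian.
B: 263.7 Ma lies in 273.01–259.51 Ma, so Guadalupian.
C: 3.3 Ma lies in 5.333–2.58 Ma, so Pliocene.
D: 1.62 Ma lies in 2.58–0.0117 Ma, so Pleistocene.
Oldest = 263.7 Ma, youngest = 1.62 Ma → span 262.08 Myr.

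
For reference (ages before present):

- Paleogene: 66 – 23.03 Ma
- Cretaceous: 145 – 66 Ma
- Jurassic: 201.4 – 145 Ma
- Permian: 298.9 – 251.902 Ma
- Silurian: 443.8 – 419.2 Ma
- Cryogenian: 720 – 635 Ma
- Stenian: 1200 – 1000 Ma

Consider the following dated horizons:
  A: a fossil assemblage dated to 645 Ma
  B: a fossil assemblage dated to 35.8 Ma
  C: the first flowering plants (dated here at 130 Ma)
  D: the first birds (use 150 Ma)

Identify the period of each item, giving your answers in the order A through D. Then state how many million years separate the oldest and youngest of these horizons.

A — Cryogenian; B — Paleogene; C — Cretaceous; D — Jurassic; span 609.2 million years

Match each age against the start–end ranges in the excerpt: A = 645 Ma → Cryogenian (720–635); B = 35.8 Ma → Paleogene (66–23.03); C = 130 Ma → Cretaceous (145–66); D = 150 Ma → Jurassic (201.4–145).
The largest age is 645 Ma and the smallest is 35.8 Ma; their difference is 609.2 Myr.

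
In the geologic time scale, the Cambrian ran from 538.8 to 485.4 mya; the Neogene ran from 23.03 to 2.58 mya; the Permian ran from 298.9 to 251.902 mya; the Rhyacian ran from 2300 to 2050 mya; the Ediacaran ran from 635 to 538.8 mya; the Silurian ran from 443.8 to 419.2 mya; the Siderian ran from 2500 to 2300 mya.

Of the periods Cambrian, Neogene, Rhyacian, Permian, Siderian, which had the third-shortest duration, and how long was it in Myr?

Durations: Cambrian 53.4; Neogene 20.45; Rhyacian 250; Permian 46.998; Siderian 200 Myr.
Sorted shortest-first: Neogene (20.45), Permian (46.998), Cambrian (53.4), Siderian (200), Rhyacian (250).
The third shortest is Cambrian at 53.4 Myr.

Cambrian, 53.4 million years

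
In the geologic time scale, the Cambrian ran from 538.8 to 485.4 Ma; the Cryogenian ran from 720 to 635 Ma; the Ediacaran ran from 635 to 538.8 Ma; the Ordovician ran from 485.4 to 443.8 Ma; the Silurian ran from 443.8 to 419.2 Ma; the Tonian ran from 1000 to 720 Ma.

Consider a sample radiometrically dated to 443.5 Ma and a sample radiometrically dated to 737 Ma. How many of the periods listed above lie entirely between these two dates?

737 Ma sits inside the Tonian (1000–720) and 443.5 Ma inside the Silurian (443.8–419.2); neither of those is wholly between the two dates.
The listed periods lying completely between them are Cryogenian, Ediacaran, Cambrian, Ordovician — 4 in all.

4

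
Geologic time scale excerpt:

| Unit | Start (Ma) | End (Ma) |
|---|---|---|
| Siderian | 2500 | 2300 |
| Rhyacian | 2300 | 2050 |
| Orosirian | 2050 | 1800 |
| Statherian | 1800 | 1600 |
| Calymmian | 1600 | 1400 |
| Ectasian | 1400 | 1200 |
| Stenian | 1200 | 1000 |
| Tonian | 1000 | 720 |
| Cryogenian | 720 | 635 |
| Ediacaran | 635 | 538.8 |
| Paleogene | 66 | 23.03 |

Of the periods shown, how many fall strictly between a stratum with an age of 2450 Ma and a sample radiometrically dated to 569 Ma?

8

The older date is 2450 Ma and the younger is 569 Ma.
Periods with start < 2450 and end > 569 Ma: Rhyacian (2300–2050), Orosirian (2050–1800), Statherian (1800–1600), Calymmian (1600–1400), Ectasian (1400–1200), Stenian (1200–1000), Tonian (1000–720), Cryogenian (720–635).
That is 8 complete periods.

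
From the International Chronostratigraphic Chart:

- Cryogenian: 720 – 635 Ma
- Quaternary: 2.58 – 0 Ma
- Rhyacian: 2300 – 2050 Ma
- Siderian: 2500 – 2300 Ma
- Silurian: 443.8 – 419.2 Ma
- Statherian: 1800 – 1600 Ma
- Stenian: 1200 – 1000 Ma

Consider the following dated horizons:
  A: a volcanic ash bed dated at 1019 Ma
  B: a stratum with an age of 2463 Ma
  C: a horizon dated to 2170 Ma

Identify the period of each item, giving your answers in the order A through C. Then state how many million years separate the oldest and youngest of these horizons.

Match each age against the start–end ranges in the excerpt: A = 1019 Ma → Stenian (1200–1000); B = 2463 Ma → Siderian (2500–2300); C = 2170 Ma → Rhyacian (2300–2050).
The largest age is 2463 Ma and the smallest is 1019 Ma; their difference is 1444 Myr.

A — Stenian; B — Siderian; C — Rhyacian; span 1444 million years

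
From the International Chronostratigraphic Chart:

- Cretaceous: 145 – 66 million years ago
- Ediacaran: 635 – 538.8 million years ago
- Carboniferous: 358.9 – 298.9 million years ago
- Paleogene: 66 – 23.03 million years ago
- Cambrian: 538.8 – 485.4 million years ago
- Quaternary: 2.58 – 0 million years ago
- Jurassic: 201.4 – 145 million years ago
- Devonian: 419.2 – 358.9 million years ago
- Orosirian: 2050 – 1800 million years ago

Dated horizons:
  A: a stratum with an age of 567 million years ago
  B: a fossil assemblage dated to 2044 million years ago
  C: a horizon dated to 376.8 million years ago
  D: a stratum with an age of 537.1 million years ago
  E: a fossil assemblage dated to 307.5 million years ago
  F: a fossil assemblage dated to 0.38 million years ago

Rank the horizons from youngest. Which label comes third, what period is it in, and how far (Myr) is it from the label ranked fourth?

C, in the Devonian; 160.3 million years to D

Sorted youngest-first by Ma: F (0.38), E (307.5), C (376.8), D (537.1), A (567), B (2044).
The third youngest is C at 376.8 Ma, which lies in 419.2–358.9 Ma: the Devonian.
The fourth youngest is D at 537.1 Ma; separation = |376.8 − 537.1| = 160.3 Myr.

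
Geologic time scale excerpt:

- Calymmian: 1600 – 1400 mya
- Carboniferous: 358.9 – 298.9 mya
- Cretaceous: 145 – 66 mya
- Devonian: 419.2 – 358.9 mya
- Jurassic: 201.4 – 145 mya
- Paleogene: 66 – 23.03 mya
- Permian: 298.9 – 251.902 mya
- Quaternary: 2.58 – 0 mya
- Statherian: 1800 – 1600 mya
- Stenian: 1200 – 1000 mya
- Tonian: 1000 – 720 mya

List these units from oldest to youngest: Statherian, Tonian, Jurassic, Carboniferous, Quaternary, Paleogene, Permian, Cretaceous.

Read off each span (Ma): Statherian 1800–1600; Tonian 1000–720; Jurassic 201.4–145; Carboniferous 358.9–298.9; Quaternary 2.58–0; Paleogene 66–23.03; Permian 298.9–251.902; Cretaceous 145–66.
Larger Ma is older, so oldest→youngest is Statherian, Tonian, Carboniferous, Permian, Jurassic, Cretaceous, Paleogene, Quaternary.

Statherian, then Tonian, then Carboniferous, then Permian, then Jurassic, then Cretaceous, then Paleogene, then Quaternary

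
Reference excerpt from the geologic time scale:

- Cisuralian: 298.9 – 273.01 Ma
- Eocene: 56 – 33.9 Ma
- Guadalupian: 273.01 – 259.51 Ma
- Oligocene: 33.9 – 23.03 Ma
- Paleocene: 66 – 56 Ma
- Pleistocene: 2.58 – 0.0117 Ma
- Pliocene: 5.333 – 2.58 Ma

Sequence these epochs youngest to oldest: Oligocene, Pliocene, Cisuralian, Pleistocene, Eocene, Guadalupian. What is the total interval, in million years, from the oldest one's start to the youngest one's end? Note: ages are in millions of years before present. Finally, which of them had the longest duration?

Start ages (Ma): Cisuralian 298.9, Guadalupian 273.01, Eocene 56, Oligocene 33.9, Pliocene 5.333, Pleistocene 2.58.
Ordered youngest to oldest: Pleistocene, Pliocene, Oligocene, Eocene, Guadalupian, Cisuralian.
Span = 298.9 − 0.0117 = 298.8883 Myr.
Durations: Cisuralian 25.89, Eocene 22.1, Pliocene 2.753, Guadalupian 13.5, Pleistocene 2.5683, Oligocene 10.87 → longest is Cisuralian (25.89 Myr).

Pleistocene, Pliocene, Oligocene, Eocene, Guadalupian, Cisuralian; total span 298.8883 Myr; longest is Cisuralian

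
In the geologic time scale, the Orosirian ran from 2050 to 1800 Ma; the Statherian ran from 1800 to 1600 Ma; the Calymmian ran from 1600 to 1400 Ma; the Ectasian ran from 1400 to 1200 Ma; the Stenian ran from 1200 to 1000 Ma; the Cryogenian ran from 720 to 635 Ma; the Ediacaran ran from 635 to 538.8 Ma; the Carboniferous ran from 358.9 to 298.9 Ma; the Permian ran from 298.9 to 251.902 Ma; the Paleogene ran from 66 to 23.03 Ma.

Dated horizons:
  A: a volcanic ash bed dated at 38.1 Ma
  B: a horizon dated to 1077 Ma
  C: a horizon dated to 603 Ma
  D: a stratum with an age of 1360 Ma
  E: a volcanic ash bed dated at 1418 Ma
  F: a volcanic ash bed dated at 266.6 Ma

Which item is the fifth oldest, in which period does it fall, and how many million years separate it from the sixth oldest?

Larger Ma means older, so oldest first: E 1418 > D 1360 > B 1077 > C 603 > F 266.6 > A 38.1.
Counting 5 along gives F (266.6 Ma); the excerpt puts that inside the Permian, 298.9–251.902 Ma.
Next in line is A (38.1 Ma), and 266.6 − 38.1 = 228.5 Myr.

F, in the Permian; 228.5 million years to A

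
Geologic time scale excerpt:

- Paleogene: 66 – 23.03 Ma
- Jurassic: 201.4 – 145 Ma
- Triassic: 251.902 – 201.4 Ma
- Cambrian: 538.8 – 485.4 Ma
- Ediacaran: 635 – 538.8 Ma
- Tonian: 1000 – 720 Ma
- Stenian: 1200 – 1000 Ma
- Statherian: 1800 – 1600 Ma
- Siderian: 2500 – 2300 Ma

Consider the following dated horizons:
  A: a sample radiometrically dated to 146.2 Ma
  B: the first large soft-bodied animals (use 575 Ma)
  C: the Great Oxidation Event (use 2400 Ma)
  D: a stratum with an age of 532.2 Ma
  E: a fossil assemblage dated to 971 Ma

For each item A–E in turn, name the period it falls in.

A: 146.2 Ma lies in 201.4–145 Ma, so Jurassic.
B: 575 Ma lies in 635–538.8 Ma, so Ediacaran.
C: 2400 Ma lies in 2500–2300 Ma, so Siderian.
D: 532.2 Ma lies in 538.8–485.4 Ma, so Cambrian.
E: 971 Ma lies in 1000–720 Ma, so Tonian.

A — Jurassic; B — Ediacaran; C — Siderian; D — Cambrian; E — Tonian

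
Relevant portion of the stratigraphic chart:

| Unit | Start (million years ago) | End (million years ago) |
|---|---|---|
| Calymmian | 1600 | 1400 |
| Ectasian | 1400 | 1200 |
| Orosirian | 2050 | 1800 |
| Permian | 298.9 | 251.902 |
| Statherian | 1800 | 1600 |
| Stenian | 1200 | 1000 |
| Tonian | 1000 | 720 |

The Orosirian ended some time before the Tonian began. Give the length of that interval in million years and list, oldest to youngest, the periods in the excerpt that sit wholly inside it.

800 million years; Statherian, Calymmian, Ectasian, Stenian

The Orosirian closes at 1800 Ma and the Tonian opens at 1000 Ma, so the interval is 1800 − 1000 = 800 Myr.
A period fits inside if it starts at or after 1800 Ma and ends at or before 1000 Ma; oldest first that gives Statherian, Calymmian, Ectasian, Stenian.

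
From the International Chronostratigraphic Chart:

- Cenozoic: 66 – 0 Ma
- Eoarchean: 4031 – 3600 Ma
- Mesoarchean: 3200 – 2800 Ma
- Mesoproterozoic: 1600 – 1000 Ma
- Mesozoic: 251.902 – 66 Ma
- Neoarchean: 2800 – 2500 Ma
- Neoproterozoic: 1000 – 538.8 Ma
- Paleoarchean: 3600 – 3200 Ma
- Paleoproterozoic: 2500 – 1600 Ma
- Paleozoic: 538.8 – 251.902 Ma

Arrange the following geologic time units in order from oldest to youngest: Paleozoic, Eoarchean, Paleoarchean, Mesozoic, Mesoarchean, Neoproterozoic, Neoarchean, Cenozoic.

Eoarchean → Paleoarchean → Mesoarchean → Neoarchean → Neoproterozoic → Paleozoic → Mesozoic → Cenozoic

Read off each span (Ma): Paleozoic 538.8–251.902; Eoarchean 4031–3600; Paleoarchean 3600–3200; Mesozoic 251.902–66; Mesoarchean 3200–2800; Neoproterozoic 1000–538.8; Neoarchean 2800–2500; Cenozoic 66–0.
Larger Ma is older, so oldest→youngest is Eoarchean, Paleoarchean, Mesoarchean, Neoarchean, Neoproterozoic, Paleozoic, Mesozoic, Cenozoic.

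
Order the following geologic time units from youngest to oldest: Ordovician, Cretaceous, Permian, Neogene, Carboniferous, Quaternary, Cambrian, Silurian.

Era membership (oldest first within each) — Paleozoic: Cambrian, Ordovician, Silurian, Carboniferous, Permian; Mesozoic: Cretaceous; Cenozoic: Neogene, Quaternary. Paleozoic precedes Mesozoic, which precedes Cenozoic. Concatenating the groups in that era order and then reversing gives youngest to oldest.

Quaternary, Neogene, Cretaceous, Permian, Carboniferous, Silurian, Ordovician, Cambrian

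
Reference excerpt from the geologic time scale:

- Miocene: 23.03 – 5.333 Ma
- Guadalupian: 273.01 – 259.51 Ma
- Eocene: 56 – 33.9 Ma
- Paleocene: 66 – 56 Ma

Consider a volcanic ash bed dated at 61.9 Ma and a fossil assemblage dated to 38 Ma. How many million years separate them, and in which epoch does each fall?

23.9 million years apart; the first in the Paleocene, the second in the Eocene

Elapsed time: 61.9 − 38 = 23.9 Myr.
61.9 Ma lies within 66–56 Ma: Paleocene.
38 Ma lies within 56–33.9 Ma: Eocene.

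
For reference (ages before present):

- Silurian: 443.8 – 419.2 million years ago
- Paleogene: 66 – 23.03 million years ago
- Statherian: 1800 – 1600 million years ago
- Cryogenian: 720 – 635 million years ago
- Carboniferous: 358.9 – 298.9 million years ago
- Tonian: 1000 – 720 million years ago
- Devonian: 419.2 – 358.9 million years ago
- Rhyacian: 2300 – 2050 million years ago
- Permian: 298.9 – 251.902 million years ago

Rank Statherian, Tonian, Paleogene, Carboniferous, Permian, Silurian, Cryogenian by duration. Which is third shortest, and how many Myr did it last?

Start − end for each: Statherian 1800 − 1600 = 200; Tonian 1000 − 720 = 280; Paleogene 66 − 23.03 = 42.97; Carboniferous 358.9 − 298.9 = 60; Permian 298.9 − 251.902 = 46.998; Silurian 443.8 − 419.2 = 24.6; Cryogenian 720 − 635 = 85.
Ranking these from shortest: Silurian < Paleogene < Permian < Carboniferous < Cryogenian < Statherian < Tonian.
Position 3 in that ranking is Permian, which lasted 46.998 Myr.

Permian, 46.998 million years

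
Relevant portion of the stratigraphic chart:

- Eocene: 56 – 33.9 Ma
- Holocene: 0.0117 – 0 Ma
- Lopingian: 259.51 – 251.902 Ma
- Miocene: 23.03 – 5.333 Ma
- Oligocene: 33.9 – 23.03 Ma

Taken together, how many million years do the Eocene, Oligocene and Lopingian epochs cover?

40.578 million years

Each duration: Eocene = 22.1; Oligocene = 10.87; Lopingian = 7.608.
Sum: 22.1 + 10.87 + 7.608 = 40.578 Myr.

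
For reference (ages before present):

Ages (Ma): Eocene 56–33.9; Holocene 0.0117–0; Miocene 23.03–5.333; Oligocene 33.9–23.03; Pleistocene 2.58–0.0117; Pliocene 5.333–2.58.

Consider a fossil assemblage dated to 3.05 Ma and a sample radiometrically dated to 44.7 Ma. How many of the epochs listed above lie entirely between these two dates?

2

The older date is 44.7 Ma and the younger is 3.05 Ma.
Epochs with start < 44.7 and end > 3.05 Ma: Oligocene (33.9–23.03), Miocene (23.03–5.333).
That is 2 complete epochs.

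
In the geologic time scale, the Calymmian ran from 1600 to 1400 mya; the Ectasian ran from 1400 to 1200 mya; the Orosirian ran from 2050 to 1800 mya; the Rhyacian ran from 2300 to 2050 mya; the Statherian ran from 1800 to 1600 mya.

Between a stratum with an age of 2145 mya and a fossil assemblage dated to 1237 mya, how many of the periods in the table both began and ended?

2145 Ma sits inside the Rhyacian (2300–2050) and 1237 Ma inside the Ectasian (1400–1200); neither of those is wholly between the two dates.
The listed periods lying completely between them are Orosirian, Statherian, Calymmian — 3 in all.

3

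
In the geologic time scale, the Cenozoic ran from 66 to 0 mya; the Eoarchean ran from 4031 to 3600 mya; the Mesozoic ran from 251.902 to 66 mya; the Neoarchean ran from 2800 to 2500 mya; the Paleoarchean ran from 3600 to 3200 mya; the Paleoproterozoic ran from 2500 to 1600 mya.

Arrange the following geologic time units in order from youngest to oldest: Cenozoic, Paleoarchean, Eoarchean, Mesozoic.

Sorting by start age (ascending Ma, since larger Ma = older): Cenozoic began 66, Mesozoic began 251.902, Paleoarchean began 3600, Eoarchean began 4031.

Cenozoic, Mesozoic, Paleoarchean, Eoarchean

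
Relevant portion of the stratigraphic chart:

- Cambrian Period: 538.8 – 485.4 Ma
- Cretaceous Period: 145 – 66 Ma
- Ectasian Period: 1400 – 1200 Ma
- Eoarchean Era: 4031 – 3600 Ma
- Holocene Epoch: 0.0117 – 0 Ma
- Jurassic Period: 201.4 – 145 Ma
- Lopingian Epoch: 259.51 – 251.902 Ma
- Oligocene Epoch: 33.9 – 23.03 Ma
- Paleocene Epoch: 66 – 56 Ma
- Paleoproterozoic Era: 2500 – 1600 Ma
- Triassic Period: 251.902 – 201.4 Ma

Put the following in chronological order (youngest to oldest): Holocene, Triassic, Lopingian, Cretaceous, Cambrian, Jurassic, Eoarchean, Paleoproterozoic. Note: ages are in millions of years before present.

Holocene, Cretaceous, Jurassic, Triassic, Lopingian, Cambrian, Paleoproterozoic, Eoarchean

The oldest of these is Eoarchean (starts 4031 Ma) and the youngest is Holocene (ends 0 Ma).
In between, by decreasing start age: Paleoproterozoic (2500), Cambrian (538.8), Lopingian (259.51), Triassic (251.902), Jurassic (201.4), Cretaceous (145).
Listing youngest first means reversing that sequence.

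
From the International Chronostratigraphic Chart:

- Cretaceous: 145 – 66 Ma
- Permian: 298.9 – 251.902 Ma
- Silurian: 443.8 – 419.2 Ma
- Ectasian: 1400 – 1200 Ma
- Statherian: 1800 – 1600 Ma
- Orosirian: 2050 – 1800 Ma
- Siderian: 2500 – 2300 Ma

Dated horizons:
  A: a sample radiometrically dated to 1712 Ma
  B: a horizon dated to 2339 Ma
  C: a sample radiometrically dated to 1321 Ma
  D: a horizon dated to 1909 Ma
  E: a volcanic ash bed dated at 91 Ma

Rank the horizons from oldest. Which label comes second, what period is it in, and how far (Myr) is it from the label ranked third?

D, in the Orosirian; 197 million years to A

Larger Ma means older, so oldest first: B 2339 > D 1909 > A 1712 > C 1321 > E 91.
Counting 2 along gives D (1909 Ma); the excerpt puts that inside the Orosirian, 2050–1800 Ma.
Next in line is A (1712 Ma), and 1909 − 1712 = 197 Myr.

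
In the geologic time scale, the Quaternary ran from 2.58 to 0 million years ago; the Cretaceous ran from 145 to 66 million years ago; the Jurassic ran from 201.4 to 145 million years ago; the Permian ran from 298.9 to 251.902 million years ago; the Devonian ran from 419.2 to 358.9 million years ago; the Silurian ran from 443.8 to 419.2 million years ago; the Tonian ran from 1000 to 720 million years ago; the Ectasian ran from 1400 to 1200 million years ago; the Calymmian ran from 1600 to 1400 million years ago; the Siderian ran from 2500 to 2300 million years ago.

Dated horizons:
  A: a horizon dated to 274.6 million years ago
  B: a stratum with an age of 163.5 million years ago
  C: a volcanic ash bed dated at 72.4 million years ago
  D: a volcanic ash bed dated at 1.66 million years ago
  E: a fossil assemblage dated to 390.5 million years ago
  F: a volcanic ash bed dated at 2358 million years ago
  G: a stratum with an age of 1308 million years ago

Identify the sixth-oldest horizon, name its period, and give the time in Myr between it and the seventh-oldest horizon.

Larger Ma means older, so oldest first: F 2358 > G 1308 > E 390.5 > A 274.6 > B 163.5 > C 72.4 > D 1.66.
Counting 6 along gives C (72.4 Ma); the excerpt puts that inside the Cretaceous, 145–66 Ma.
Next in line is D (1.66 Ma), and 72.4 − 1.66 = 70.74 Myr.

C, in the Cretaceous; 70.74 million years to D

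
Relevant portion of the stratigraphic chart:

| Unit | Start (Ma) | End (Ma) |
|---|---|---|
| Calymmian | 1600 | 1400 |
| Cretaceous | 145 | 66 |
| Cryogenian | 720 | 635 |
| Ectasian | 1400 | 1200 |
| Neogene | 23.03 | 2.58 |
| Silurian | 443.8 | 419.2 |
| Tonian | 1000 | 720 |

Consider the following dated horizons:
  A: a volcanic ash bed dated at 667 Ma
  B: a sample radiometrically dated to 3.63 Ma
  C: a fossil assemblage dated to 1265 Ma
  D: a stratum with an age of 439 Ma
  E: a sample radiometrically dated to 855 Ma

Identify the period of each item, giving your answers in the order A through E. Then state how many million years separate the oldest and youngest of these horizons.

A — Cryogenian; B — Neogene; C — Ectasian; D — Silurian; E — Tonian; span 1261.37 million years

Match each age against the start–end ranges in the excerpt: A = 667 Ma → Cryogenian (720–635); B = 3.63 Ma → Neogene (23.03–2.58); C = 1265 Ma → Ectasian (1400–1200); D = 439 Ma → Silurian (443.8–419.2); E = 855 Ma → Tonian (1000–720).
The largest age is 1265 Ma and the smallest is 3.63 Ma; their difference is 1261.37 Myr.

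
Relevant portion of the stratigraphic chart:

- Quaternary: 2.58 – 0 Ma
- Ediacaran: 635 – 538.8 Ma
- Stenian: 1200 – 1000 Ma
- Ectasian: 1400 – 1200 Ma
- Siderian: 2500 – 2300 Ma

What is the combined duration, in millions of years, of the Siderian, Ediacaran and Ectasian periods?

496.2 million years

Duration is start − end for each: (2500 − 2300) + (635 − 538.8) + (1400 − 1200).
That is 200 + 96.2 + 200, which totals 496.2 million years.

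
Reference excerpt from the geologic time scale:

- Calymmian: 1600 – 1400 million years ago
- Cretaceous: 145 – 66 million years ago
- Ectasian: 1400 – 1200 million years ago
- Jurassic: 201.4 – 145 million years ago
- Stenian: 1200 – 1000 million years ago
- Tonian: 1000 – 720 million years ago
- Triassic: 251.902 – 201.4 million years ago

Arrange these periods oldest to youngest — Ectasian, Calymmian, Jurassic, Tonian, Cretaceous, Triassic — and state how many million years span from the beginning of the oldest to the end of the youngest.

Start ages (Ma): Calymmian 1600, Ectasian 1400, Tonian 1000, Triassic 251.902, Jurassic 201.4, Cretaceous 145.
Ordered oldest to youngest: Calymmian, Ectasian, Tonian, Triassic, Jurassic, Cretaceous.
Span = 1600 − 66 = 1534 Myr.

Calymmian, Ectasian, Tonian, Triassic, Jurassic, Cretaceous; total span 1534 Myr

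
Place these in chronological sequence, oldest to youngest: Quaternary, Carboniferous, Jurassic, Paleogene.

Group by era (each group listed oldest first) — Paleozoic: Carboniferous; Mesozoic: Jurassic; Cenozoic: Paleogene, Quaternary. The eras run Paleozoic → Mesozoic → Cenozoic. Concatenating the groups in that era order gives oldest to youngest directly.

Carboniferous, then Jurassic, then Paleogene, then Quaternary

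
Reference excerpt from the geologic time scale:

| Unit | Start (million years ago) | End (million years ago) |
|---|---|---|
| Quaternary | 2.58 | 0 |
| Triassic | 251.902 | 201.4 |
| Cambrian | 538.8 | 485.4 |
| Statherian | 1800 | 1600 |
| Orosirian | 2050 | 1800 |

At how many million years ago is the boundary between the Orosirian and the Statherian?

The Orosirian ends and the Statherian begins at 1800 million years ago.

1800 million years ago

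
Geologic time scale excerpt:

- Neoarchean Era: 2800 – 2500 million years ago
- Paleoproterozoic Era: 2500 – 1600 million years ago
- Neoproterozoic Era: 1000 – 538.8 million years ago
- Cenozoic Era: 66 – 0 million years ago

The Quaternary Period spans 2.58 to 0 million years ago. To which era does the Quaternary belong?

Cenozoic

The Quaternary (2.58–0 Ma) lies entirely within 66–0 Ma, the Cenozoic Era.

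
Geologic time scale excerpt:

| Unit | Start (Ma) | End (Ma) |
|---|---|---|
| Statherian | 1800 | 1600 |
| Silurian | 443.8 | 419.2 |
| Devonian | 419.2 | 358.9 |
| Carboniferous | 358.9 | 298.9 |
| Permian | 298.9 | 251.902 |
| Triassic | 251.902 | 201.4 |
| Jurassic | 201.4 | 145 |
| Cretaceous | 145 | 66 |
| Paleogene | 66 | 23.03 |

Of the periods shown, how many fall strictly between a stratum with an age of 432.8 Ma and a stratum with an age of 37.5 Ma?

The older date is 432.8 Ma and the younger is 37.5 Ma.
Periods with start < 432.8 and end > 37.5 Ma: Devonian (419.2–358.9), Carboniferous (358.9–298.9), Permian (298.9–251.902), Triassic (251.902–201.4), Jurassic (201.4–145), Cretaceous (145–66).
That is 6 complete periods.

6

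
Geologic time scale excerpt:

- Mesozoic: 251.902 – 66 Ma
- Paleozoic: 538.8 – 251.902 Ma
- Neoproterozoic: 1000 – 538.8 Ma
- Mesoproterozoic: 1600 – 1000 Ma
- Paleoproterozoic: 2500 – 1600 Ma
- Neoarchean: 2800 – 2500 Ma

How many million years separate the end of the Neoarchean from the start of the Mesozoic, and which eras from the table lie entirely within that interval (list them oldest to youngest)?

End of Neoarchean = 2500 Ma; start of Mesozoic = 251.902 Ma.
Gap = 2500 − 251.902 = 2248.098 Myr.
Eras wholly inside 2500–251.902 Ma: Paleoproterozoic (2500–1600), Mesoproterozoic (1600–1000), Neoproterozoic (1000–538.8), Paleozoic (538.8–251.902).

2248.098 million years; Paleoproterozoic, Mesoproterozoic, Neoproterozoic, Paleozoic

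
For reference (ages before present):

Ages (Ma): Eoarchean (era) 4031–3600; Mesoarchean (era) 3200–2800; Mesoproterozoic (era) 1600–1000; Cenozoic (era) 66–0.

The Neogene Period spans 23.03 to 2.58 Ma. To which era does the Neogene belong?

Cenozoic

The Neogene (23.03–2.58 Ma) lies entirely within 66–0 Ma, the Cenozoic Era.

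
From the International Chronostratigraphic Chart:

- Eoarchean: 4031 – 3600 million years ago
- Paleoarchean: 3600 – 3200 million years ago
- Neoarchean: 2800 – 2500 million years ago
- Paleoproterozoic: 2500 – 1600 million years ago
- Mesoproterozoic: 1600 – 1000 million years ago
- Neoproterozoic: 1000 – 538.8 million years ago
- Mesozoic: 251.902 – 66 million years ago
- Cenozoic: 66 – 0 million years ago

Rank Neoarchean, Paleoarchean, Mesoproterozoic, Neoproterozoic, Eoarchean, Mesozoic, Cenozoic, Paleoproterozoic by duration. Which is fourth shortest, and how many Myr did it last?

Paleoarchean, 400 million years

Start − end for each: Neoarchean 2800 − 2500 = 300; Paleoarchean 3600 − 3200 = 400; Mesoproterozoic 1600 − 1000 = 600; Neoproterozoic 1000 − 538.8 = 461.2; Eoarchean 4031 − 3600 = 431; Mesozoic 251.902 − 66 = 185.902; Cenozoic 66 − 0 = 66; Paleoproterozoic 2500 − 1600 = 900.
Ranking these from shortest: Cenozoic < Mesozoic < Neoarchean < Paleoarchean < Eoarchean < Neoproterozoic < Mesoproterozoic < Paleoproterozoic.
Position 4 in that ranking is Paleoarchean, which lasted 400 Myr.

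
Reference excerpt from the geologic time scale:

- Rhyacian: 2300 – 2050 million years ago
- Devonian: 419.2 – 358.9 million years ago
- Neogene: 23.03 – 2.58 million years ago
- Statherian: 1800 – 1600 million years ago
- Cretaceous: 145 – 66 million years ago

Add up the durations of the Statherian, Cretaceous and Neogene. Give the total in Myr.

299.45 million years

Each duration: Statherian = 200; Cretaceous = 79; Neogene = 20.45.
Sum: 200 + 79 + 20.45 = 299.45 Myr.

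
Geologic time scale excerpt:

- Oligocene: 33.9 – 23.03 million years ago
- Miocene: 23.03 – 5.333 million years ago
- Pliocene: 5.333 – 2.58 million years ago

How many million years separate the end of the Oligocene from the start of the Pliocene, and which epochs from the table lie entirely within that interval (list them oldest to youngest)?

End of Oligocene = 23.03 Ma; start of Pliocene = 5.333 Ma.
Gap = 23.03 − 5.333 = 17.697 Myr.
Epochs wholly inside 23.03–5.333 Ma: Miocene (23.03–5.333).

17.697 million years; Miocene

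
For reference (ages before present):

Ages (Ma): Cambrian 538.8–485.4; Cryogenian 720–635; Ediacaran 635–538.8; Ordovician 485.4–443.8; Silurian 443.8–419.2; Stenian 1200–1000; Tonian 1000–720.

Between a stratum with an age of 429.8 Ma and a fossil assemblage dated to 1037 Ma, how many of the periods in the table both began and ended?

The older date is 1037 Ma and the younger is 429.8 Ma.
Periods with start < 1037 and end > 429.8 Ma: Tonian (1000–720), Cryogenian (720–635), Ediacaran (635–538.8), Cambrian (538.8–485.4), Ordovician (485.4–443.8).
That is 5 complete periods.

5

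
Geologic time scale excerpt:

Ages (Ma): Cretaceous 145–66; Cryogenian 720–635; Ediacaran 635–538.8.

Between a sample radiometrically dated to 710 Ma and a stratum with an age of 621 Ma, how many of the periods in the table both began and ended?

0

The older date is 710 Ma and the younger is 621 Ma.
No period both begins after 710 Ma and ends before 621 Ma, so the count is 0.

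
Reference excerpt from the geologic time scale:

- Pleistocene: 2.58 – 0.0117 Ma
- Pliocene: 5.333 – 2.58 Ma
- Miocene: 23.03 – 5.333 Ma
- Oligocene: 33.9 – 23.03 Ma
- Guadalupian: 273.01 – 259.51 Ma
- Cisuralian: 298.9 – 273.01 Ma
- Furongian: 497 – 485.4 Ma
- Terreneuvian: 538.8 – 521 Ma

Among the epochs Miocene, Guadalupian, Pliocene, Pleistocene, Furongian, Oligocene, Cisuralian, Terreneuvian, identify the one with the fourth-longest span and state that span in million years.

Guadalupian, 13.5 million years

Start − end for each: Miocene 23.03 − 5.333 = 17.697; Guadalupian 273.01 − 259.51 = 13.5; Pliocene 5.333 − 2.58 = 2.753; Pleistocene 2.58 − 0.0117 = 2.5683; Furongian 497 − 485.4 = 11.6; Oligocene 33.9 − 23.03 = 10.87; Cisuralian 298.9 − 273.01 = 25.89; Terreneuvian 538.8 − 521 = 17.8.
Ranking these from longest: Cisuralian > Terreneuvian > Miocene > Guadalupian > Furongian > Oligocene > Pliocene > Pleistocene.
Position 4 in that ranking is Guadalupian, which lasted 13.5 Myr.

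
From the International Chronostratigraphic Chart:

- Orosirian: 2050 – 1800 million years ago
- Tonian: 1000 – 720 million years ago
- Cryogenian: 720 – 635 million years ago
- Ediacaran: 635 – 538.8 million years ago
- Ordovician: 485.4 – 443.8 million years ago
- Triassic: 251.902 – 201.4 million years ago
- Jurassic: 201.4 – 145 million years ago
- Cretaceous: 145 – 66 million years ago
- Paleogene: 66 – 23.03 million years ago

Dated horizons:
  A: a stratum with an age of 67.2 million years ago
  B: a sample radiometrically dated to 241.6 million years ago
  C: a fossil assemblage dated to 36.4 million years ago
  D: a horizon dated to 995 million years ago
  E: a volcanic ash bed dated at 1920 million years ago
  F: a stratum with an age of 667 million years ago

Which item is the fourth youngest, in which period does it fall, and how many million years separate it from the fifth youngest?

Smaller Ma means younger, so youngest first: C 36.4 < A 67.2 < B 241.6 < F 667 < D 995 < E 1920.
Counting 4 along gives F (667 Ma); the excerpt puts that inside the Cryogenian, 720–635 Ma.
Next in line is D (995 Ma), and 995 − 667 = 328 Myr.

F, in the Cryogenian; 328 million years to D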